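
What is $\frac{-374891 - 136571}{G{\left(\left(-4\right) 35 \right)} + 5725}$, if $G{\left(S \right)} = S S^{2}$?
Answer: $\frac{30086}{161075} \approx 0.18678$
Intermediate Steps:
$G{\left(S \right)} = S^{3}$
$\frac{-374891 - 136571}{G{\left(\left(-4\right) 35 \right)} + 5725} = \frac{-374891 - 136571}{\left(\left(-4\right) 35\right)^{3} + 5725} = - \frac{511462}{\left(-140\right)^{3} + 5725} = - \frac{511462}{-2744000 + 5725} = - \frac{511462}{-2738275} = \left(-511462\right) \left(- \frac{1}{2738275}\right) = \frac{30086}{161075}$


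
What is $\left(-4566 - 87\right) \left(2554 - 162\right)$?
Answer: $-11129976$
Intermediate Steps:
$\left(-4566 - 87\right) \left(2554 - 162\right) = \left(-4566 - 87\right) 2392 = \left(-4653\right) 2392 = -11129976$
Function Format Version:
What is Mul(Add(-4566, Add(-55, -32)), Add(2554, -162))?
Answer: -11129976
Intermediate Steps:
Mul(Add(-4566, Add(-55, -32)), Add(2554, -162)) = Mul(Add(-4566, -87), 2392) = Mul(-4653, 2392) = -11129976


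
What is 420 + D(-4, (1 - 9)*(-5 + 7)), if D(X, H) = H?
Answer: 404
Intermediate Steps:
420 + D(-4, (1 - 9)*(-5 + 7)) = 420 + (1 - 9)*(-5 + 7) = 420 - 8*2 = 420 - 16 = 404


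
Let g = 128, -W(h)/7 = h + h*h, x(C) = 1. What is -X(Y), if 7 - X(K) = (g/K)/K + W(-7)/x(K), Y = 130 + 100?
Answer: -3980693/13225 ≈ -301.00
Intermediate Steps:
W(h) = -7*h - 7*h² (W(h) = -7*(h + h*h) = -7*(h + h²) = -7*h - 7*h²)
Y = 230
X(K) = 301 - 128/K² (X(K) = 7 - ((128/K)/K - 7*(-7)*(1 - 7)/1) = 7 - (128/K² - 7*(-7)*(-6)*1) = 7 - (128/K² - 294*1) = 7 - (128/K² - 294) = 7 - (-294 + 128/K²) = 7 + (294 - 128/K²) = 301 - 128/K²)
-X(Y) = -(301 - 128/230²) = -(301 - 128*1/52900) = -(301 - 32/13225) = -1*3980693/13225 = -3980693/13225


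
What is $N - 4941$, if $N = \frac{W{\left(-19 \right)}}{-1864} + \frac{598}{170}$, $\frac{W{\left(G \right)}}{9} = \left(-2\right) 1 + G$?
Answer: $- \frac{782278639}{158440} \approx -4937.4$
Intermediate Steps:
$W{\left(G \right)} = -18 + 9 G$ ($W{\left(G \right)} = 9 \left(\left(-2\right) 1 + G\right) = 9 \left(-2 + G\right) = -18 + 9 G$)
$N = \frac{573401}{158440}$ ($N = \frac{-18 + 9 \left(-19\right)}{-1864} + \frac{598}{170} = \left(-18 - 171\right) \left(- \frac{1}{1864}\right) + 598 \cdot \frac{1}{170} = \left(-189\right) \left(- \frac{1}{1864}\right) + \frac{299}{85} = \frac{189}{1864} + \frac{299}{85} = \frac{573401}{158440} \approx 3.619$)
$N - 4941 = \frac{573401}{158440} - 4941 = - \frac{782278639}{158440}$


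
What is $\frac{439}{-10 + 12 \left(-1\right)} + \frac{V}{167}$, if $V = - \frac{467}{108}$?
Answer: $- \frac{3964039}{198396} \approx -19.98$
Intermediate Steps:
$V = - \frac{467}{108}$ ($V = \left(-467\right) \frac{1}{108} = - \frac{467}{108} \approx -4.3241$)
$\frac{439}{-10 + 12 \left(-1\right)} + \frac{V}{167} = \frac{439}{-10 + 12 \left(-1\right)} - \frac{467}{108 \cdot 167} = \frac{439}{-10 - 12} - \frac{467}{18036} = \frac{439}{-22} - \frac{467}{18036} = 439 \left(- \frac{1}{22}\right) - \frac{467}{18036} = - \frac{439}{22} - \frac{467}{18036} = - \frac{3964039}{198396}$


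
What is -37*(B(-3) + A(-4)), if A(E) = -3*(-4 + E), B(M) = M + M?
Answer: -666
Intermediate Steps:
B(M) = 2*M
A(E) = 12 - 3*E
-37*(B(-3) + A(-4)) = -37*(2*(-3) + (12 - 3*(-4))) = -37*(-6 + (12 + 12)) = -37*(-6 + 24) = -37*18 = -666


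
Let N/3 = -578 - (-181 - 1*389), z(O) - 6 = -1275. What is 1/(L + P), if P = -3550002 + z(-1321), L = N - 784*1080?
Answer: -1/4398015 ≈ -2.2738e-7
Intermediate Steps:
z(O) = -1269 (z(O) = 6 - 1275 = -1269)
N = -24 (N = 3*(-578 - (-181 - 1*389)) = 3*(-578 - (-181 - 389)) = 3*(-578 - 1*(-570)) = 3*(-578 + 570) = 3*(-8) = -24)
L = -846744 (L = -24 - 784*1080 = -24 - 846720 = -846744)
P = -3551271 (P = -3550002 - 1269 = -3551271)
1/(L + P) = 1/(-846744 - 3551271) = 1/(-4398015) = -1/4398015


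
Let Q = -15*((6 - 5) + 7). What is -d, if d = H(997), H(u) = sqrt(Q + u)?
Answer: -sqrt(877) ≈ -29.614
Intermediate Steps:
Q = -120 (Q = -15*(1 + 7) = -15*8 = -120)
H(u) = sqrt(-120 + u)
d = sqrt(877) (d = sqrt(-120 + 997) = sqrt(877) ≈ 29.614)
-d = -sqrt(877)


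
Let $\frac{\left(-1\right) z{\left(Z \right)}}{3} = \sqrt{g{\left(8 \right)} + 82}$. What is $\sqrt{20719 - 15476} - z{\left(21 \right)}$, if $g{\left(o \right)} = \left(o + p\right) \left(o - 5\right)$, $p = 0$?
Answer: $3 \sqrt{106} + 7 \sqrt{107} \approx 103.3$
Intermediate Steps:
$g{\left(o \right)} = o \left(-5 + o\right)$ ($g{\left(o \right)} = \left(o + 0\right) \left(o - 5\right) = o \left(-5 + o\right)$)
$z{\left(Z \right)} = - 3 \sqrt{106}$ ($z{\left(Z \right)} = - 3 \sqrt{8 \left(-5 + 8\right) + 82} = - 3 \sqrt{8 \cdot 3 + 82} = - 3 \sqrt{24 + 82} = - 3 \sqrt{106}$)
$\sqrt{20719 - 15476} - z{\left(21 \right)} = \sqrt{20719 - 15476} - - 3 \sqrt{106} = \sqrt{5243} + 3 \sqrt{106} = 7 \sqrt{107} + 3 \sqrt{106} = 3 \sqrt{106} + 7 \sqrt{107}$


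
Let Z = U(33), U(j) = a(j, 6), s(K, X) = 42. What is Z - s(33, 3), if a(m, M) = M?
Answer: -36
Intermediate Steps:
U(j) = 6
Z = 6
Z - s(33, 3) = 6 - 1*42 = 6 - 42 = -36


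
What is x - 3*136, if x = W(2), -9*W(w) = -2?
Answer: -3670/9 ≈ -407.78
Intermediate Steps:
W(w) = 2/9 (W(w) = -⅑*(-2) = 2/9)
x = 2/9 ≈ 0.22222
x - 3*136 = 2/9 - 3*136 = 2/9 - 408 = -3670/9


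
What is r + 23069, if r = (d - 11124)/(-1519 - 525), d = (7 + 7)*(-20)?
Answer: 11791110/511 ≈ 23075.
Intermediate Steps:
d = -280 (d = 14*(-20) = -280)
r = 2851/511 (r = (-280 - 11124)/(-1519 - 525) = -11404/(-2044) = -11404*(-1/2044) = 2851/511 ≈ 5.5793)
r + 23069 = 2851/511 + 23069 = 11791110/511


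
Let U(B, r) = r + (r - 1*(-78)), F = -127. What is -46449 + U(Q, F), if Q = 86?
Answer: -46625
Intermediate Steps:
U(B, r) = 78 + 2*r (U(B, r) = r + (r + 78) = r + (78 + r) = 78 + 2*r)
-46449 + U(Q, F) = -46449 + (78 + 2*(-127)) = -46449 + (78 - 254) = -46449 - 176 = -46625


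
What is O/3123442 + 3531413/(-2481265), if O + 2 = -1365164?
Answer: -7208751149268/3875043657065 ≈ -1.8603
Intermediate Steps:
O = -1365166 (O = -2 - 1365164 = -1365166)
O/3123442 + 3531413/(-2481265) = -1365166/3123442 + 3531413/(-2481265) = -1365166*1/3123442 + 3531413*(-1/2481265) = -682583/1561721 - 3531413/2481265 = -7208751149268/3875043657065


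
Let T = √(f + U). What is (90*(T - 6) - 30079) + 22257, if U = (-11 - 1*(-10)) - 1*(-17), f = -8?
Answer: -8362 + 180*√2 ≈ -8107.4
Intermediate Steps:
U = 16 (U = (-11 + 10) + 17 = -1 + 17 = 16)
T = 2*√2 (T = √(-8 + 16) = √8 = 2*√2 ≈ 2.8284)
(90*(T - 6) - 30079) + 22257 = (90*(2*√2 - 6) - 30079) + 22257 = (90*(-6 + 2*√2) - 30079) + 22257 = ((-540 + 180*√2) - 30079) + 22257 = (-30619 + 180*√2) + 22257 = -8362 + 180*√2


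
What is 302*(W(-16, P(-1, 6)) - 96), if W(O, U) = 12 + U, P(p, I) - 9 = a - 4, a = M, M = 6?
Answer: -22046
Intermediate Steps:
a = 6
P(p, I) = 11 (P(p, I) = 9 + (6 - 4) = 9 + 2 = 11)
302*(W(-16, P(-1, 6)) - 96) = 302*((12 + 11) - 96) = 302*(23 - 96) = 302*(-73) = -22046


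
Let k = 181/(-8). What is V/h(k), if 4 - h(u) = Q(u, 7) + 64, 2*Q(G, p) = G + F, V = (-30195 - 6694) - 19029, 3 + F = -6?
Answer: 894688/707 ≈ 1265.5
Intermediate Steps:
F = -9 (F = -3 - 6 = -9)
V = -55918 (V = -36889 - 19029 = -55918)
k = -181/8 (k = 181*(-1/8) = -181/8 ≈ -22.625)
Q(G, p) = -9/2 + G/2 (Q(G, p) = (G - 9)/2 = (-9 + G)/2 = -9/2 + G/2)
h(u) = -111/2 - u/2 (h(u) = 4 - ((-9/2 + u/2) + 64) = 4 - (119/2 + u/2) = 4 + (-119/2 - u/2) = -111/2 - u/2)
V/h(k) = -55918/(-111/2 - 1/2*(-181/8)) = -55918/(-111/2 + 181/16) = -55918/(-707/16) = -55918*(-16/707) = 894688/707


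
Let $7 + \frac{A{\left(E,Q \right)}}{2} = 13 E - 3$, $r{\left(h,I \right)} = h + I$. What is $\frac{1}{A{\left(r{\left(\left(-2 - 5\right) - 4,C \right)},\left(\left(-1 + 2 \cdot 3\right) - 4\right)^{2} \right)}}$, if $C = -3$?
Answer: $- \frac{1}{384} \approx -0.0026042$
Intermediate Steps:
$r{\left(h,I \right)} = I + h$
$A{\left(E,Q \right)} = -20 + 26 E$ ($A{\left(E,Q \right)} = -14 + 2 \left(13 E - 3\right) = -14 + 2 \left(-3 + 13 E\right) = -14 + \left(-6 + 26 E\right) = -20 + 26 E$)
$\frac{1}{A{\left(r{\left(\left(-2 - 5\right) - 4,C \right)},\left(\left(-1 + 2 \cdot 3\right) - 4\right)^{2} \right)}} = \frac{1}{-20 + 26 \left(-3 - 11\right)} = \frac{1}{-20 + 26 \left(-14\right)} = \frac{1}{-20 - 364} = \frac{1}{-384} = - \frac{1}{384}$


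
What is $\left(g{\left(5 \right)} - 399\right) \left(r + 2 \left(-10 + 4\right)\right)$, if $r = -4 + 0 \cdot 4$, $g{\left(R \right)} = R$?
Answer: $6304$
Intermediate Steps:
$r = -4$ ($r = -4 + 0 = -4$)
$\left(g{\left(5 \right)} - 399\right) \left(r + 2 \left(-10 + 4\right)\right) = \left(5 - 399\right) \left(-4 + 2 \left(-10 + 4\right)\right) = - 394 \left(-4 + 2 \left(-6\right)\right) = - 394 \left(-4 - 12\right) = \left(-394\right) \left(-16\right) = 6304$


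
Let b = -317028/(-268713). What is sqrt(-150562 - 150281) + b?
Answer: 105676/89571 + 3*I*sqrt(33427) ≈ 1.1798 + 548.49*I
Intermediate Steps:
b = 105676/89571 (b = -317028*(-1/268713) = 105676/89571 ≈ 1.1798)
sqrt(-150562 - 150281) + b = sqrt(-150562 - 150281) + 105676/89571 = sqrt(-300843) + 105676/89571 = 3*I*sqrt(33427) + 105676/89571 = 105676/89571 + 3*I*sqrt(33427)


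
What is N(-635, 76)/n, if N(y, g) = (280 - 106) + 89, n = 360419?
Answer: 263/360419 ≈ 0.00072971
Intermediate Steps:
N(y, g) = 263 (N(y, g) = 174 + 89 = 263)
N(-635, 76)/n = 263/360419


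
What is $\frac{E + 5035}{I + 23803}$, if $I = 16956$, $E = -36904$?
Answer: $- \frac{31869}{40759} \approx -0.78189$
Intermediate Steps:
$\frac{E + 5035}{I + 23803} = \frac{-36904 + 5035}{16956 + 23803} = - \frac{31869}{40759}$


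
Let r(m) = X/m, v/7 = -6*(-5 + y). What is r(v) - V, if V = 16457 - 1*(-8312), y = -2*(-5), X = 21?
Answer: -247691/10 ≈ -24769.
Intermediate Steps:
y = 10
v = -210 (v = 7*(-6*(-5 + 10)) = 7*(-6*5) = 7*(-30) = -210)
r(m) = 21/m
V = 24769 (V = 16457 + 8312 = 24769)
r(v) - V = 21/(-210) - 1*24769 = 21*(-1/210) - 24769 = -⅒ - 24769 = -247691/10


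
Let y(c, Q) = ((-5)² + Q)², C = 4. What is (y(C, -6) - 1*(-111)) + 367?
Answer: 839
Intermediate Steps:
y(c, Q) = (25 + Q)²
(y(C, -6) - 1*(-111)) + 367 = ((25 - 6)² - 1*(-111)) + 367 = (19² + 111) + 367 = (361 + 111) + 367 = 472 + 367 = 839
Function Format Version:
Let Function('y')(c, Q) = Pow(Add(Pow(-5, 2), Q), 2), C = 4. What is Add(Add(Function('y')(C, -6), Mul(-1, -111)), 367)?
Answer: 839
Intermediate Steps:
Function('y')(c, Q) = Pow(Add(25, Q), 2)
Add(Add(Function('y')(C, -6), Mul(-1, -111)), 367) = Add(Add(Pow(Add(25, -6), 2), Mul(-1, -111)), 367) = Add(Add(Pow(19, 2), 111), 367) = Add(Add(361, 111), 367) = Add(472, 367) = 839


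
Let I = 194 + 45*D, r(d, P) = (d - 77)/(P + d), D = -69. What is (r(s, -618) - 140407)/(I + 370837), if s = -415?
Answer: -145039939/380067558 ≈ -0.38162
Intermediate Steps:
r(d, P) = (-77 + d)/(P + d)
I = -2911 (I = 194 + 45*(-69) = 194 - 3105 = -2911)
(r(s, -618) - 140407)/(I + 370837) = ((-77 - 415)/(-618 - 415) - 140407)/(-2911 + 370837) = (-492/(-1033) - 140407)/367926 = (-1/1033*(-492) - 140407)*(1/367926) = (492/1033 - 140407)*(1/367926) = -145039939/1033*1/367926 = -145039939/380067558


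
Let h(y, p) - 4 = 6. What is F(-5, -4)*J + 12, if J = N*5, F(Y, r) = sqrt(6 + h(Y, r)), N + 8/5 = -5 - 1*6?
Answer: -240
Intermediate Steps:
h(y, p) = 10 (h(y, p) = 4 + 6 = 10)
N = -63/5 (N = -8/5 + (-5 - 1*6) = -8/5 + (-5 - 6) = -8/5 - 11 = -63/5 ≈ -12.600)
F(Y, r) = 4 (F(Y, r) = sqrt(6 + 10) = sqrt(16) = 4)
J = -63 (J = -63/5*5 = -63)
F(-5, -4)*J + 12 = 4*(-63) + 12 = -252 + 12 = -240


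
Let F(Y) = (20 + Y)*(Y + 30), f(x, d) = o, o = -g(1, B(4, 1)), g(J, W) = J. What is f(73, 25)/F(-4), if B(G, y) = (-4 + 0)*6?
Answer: -1/416 ≈ -0.0024038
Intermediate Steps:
B(G, y) = -24 (B(G, y) = -4*6 = -24)
o = -1 (o = -1*1 = -1)
f(x, d) = -1
F(Y) = (20 + Y)*(30 + Y)
f(73, 25)/F(-4) = -1/(600 + (-4)² + 50*(-4)) = -1/(600 + 16 - 200) = -1/416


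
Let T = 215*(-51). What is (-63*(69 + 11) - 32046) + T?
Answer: -48051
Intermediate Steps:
T = -10965
(-63*(69 + 11) - 32046) + T = (-63*(69 + 11) - 32046) - 10965 = (-63*80 - 32046) - 10965 = (-5040 - 32046) - 10965 = -37086 - 10965 = -48051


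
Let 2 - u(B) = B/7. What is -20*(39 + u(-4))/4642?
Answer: -2910/16247 ≈ -0.17911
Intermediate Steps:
u(B) = 2 - B/7
-20*(39 + u(-4))/4642 = -20*(39 + (2 - ⅐*(-4)))/4642 = -20*(39 + (2 + 4/7))*(1/4642) = -20*(39 + 18/7)*(1/4642) = -20*291/7*(1/4642) = -5820/7*1/4642 = -2910/16247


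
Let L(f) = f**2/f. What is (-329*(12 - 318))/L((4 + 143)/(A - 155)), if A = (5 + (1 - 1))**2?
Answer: -623220/7 ≈ -89031.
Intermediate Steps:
A = 25 (A = (5 + 0)**2 = 5**2 = 25)
L(f) = f
(-329*(12 - 318))/L((4 + 143)/(A - 155)) = (-329*(12 - 318))/(((4 + 143)/(25 - 155))) = (-329*(-306))/((147/(-130))) = 100674/((147*(-1/130))) = 100674/(-147/130) = 100674*(-130/147) = -623220/7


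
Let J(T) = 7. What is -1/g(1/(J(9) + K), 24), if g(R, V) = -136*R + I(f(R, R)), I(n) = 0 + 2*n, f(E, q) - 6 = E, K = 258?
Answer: -265/3046 ≈ -0.086999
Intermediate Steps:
f(E, q) = 6 + E
I(n) = 2*n
g(R, V) = 12 - 134*R (g(R, V) = -136*R + 2*(6 + R) = -136*R + (12 + 2*R) = 12 - 134*R)
-1/g(1/(J(9) + K), 24) = -1/(12 - 134/(7 + 258)) = -1/(12 - 134/265) = -1/3046/265 = -1*265/3046 = -265/3046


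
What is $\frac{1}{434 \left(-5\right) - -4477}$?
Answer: $\frac{1}{2307} \approx 0.00043346$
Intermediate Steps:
$\frac{1}{434 \left(-5\right) - -4477} = \frac{1}{-2170 + 4477} = \frac{1}{2307}$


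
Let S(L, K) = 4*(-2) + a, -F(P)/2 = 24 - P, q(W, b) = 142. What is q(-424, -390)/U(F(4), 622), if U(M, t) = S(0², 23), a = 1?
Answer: -142/7 ≈ -20.286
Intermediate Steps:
F(P) = -48 + 2*P (F(P) = -2*(24 - P) = -48 + 2*P)
S(L, K) = -7 (S(L, K) = 4*(-2) + 1 = -8 + 1 = -7)
U(M, t) = -7
q(-424, -390)/U(F(4), 622) = 142/(-7) = 142*(-⅐) = -142/7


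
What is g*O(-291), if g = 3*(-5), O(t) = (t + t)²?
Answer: -5080860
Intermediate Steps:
O(t) = 4*t² (O(t) = (2*t)² = 4*t²)
g = -15
g*O(-291) = -60*(-291)² = -60*84681 = -15*338724 = -5080860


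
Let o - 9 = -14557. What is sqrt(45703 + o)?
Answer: sqrt(31155) ≈ 176.51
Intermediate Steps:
o = -14548 (o = 9 - 14557 = -14548)
sqrt(45703 + o) = sqrt(45703 - 14548) = sqrt(31155)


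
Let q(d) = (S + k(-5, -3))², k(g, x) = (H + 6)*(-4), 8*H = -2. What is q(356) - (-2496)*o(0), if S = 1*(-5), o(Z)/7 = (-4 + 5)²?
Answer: 18256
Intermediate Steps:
H = -¼ (H = (⅛)*(-2) = -¼ ≈ -0.25000)
o(Z) = 7 (o(Z) = 7*(-4 + 5)² = 7*1² = 7*1 = 7)
S = -5
k(g, x) = -23 (k(g, x) = (-¼ + 6)*(-4) = (23/4)*(-4) = -23)
q(d) = 784 (q(d) = (-5 - 23)² = (-28)² = 784)
q(356) - (-2496)*o(0) = 784 - (-2496)*7 = 784 - 1*(-17472) = 784 + 17472 = 18256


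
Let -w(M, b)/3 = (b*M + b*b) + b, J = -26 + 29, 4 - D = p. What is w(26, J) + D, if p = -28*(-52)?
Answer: -1722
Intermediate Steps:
p = 1456
D = -1452 (D = 4 - 1*1456 = 4 - 1456 = -1452)
J = 3
w(M, b) = -3*b - 3*b**2 - 3*M*b (w(M, b) = -3*((b*M + b*b) + b) = -3*((M*b + b**2) + b) = -3*((b**2 + M*b) + b) = -3*(b + b**2 + M*b) = -3*b - 3*b**2 - 3*M*b)
w(26, J) + D = -3*3*(1 + 26 + 3) - 1452 = -3*3*30 - 1452 = -270 - 1452 = -1722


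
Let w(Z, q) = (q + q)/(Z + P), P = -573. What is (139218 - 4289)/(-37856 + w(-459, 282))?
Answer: -11603894/3255663 ≈ -3.5642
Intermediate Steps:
w(Z, q) = 2*q/(-573 + Z) (w(Z, q) = (q + q)/(Z - 573) = (2*q)/(-573 + Z) = 2*q/(-573 + Z))
(139218 - 4289)/(-37856 + w(-459, 282)) = (139218 - 4289)/(-37856 + 2*282/(-573 - 459)) = 134929/(-37856 + 2*282/(-1032)) = 134929/(-37856 + 2*282*(-1/1032)) = 134929/(-37856 - 47/86) = 134929/(-3255663/86) = 134929*(-86/3255663) = -11603894/3255663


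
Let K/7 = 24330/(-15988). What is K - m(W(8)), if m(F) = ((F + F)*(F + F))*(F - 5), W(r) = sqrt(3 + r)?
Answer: 239075/1142 - 44*sqrt(11) ≈ 63.416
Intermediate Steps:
m(F) = 4*F**2*(-5 + F) (m(F) = ((2*F)*(2*F))*(-5 + F) = (4*F**2)*(-5 + F) = 4*F**2*(-5 + F))
K = -12165/1142 (K = 7*(24330/(-15988)) = 7*(24330*(-1/15988)) = 7*(-12165/7994) = -12165/1142 ≈ -10.652)
K - m(W(8)) = -12165/1142 - 4*(sqrt(3 + 8))**2*(-5 + sqrt(3 + 8)) = -12165/1142 - 4*(sqrt(11))**2*(-5 + sqrt(11)) = -12165/1142 - 4*11*(-5 + sqrt(11)) = -12165/1142 - (-220 + 44*sqrt(11)) = -12165/1142 + (220 - 44*sqrt(11)) = 239075/1142 - 44*sqrt(11)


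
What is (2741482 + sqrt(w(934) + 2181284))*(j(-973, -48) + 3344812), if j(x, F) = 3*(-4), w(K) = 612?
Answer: 9169708993600 + 6689600*sqrt(545474) ≈ 9.1747e+12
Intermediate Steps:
j(x, F) = -12
(2741482 + sqrt(w(934) + 2181284))*(j(-973, -48) + 3344812) = (2741482 + sqrt(612 + 2181284))*(-12 + 3344812) = (2741482 + sqrt(2181896))*3344800 = (2741482 + 2*sqrt(545474))*3344800 = 9169708993600 + 6689600*sqrt(545474)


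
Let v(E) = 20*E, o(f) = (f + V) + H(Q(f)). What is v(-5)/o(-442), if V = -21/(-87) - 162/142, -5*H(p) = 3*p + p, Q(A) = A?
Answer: 514750/459669 ≈ 1.1198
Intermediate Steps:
H(p) = -4*p/5 (H(p) = -(3*p + p)/5 = -4*p/5)
V = -1852/2059 (V = -21*(-1/87) - 162*1/142 = 7/29 - 81/71 = -1852/2059 ≈ -0.89947)
o(f) = -1852/2059 + f/5 (o(f) = (f - 1852/2059) - 4*f/5 = (-1852/2059 + f) - 4*f/5 = -1852/2059 + f/5)
v(-5)/o(-442) = (20*(-5))/(-1852/2059 + (⅕)*(-442)) = -100/(-1852/2059 - 442/5) = -100/(-919338/10295) = -100*(-10295/919338) = 514750/459669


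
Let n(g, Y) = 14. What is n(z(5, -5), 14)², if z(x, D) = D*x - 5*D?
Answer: 196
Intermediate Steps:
z(x, D) = -5*D + D*x
n(z(5, -5), 14)² = 14² = 196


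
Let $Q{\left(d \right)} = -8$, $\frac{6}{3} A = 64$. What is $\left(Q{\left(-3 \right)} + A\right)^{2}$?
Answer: $576$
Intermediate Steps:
$A = 32$ ($A = \frac{1}{2} \cdot 64 = 32$)
$\left(Q{\left(-3 \right)} + A\right)^{2} = \left(-8 + 32\right)^{2} = 24^{2} = 576$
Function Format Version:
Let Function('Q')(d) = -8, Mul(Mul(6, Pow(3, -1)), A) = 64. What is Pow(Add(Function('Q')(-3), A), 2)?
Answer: 576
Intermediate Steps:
A = 32 (A = Mul(Rational(1, 2), 64) = 32)
Pow(Add(Function('Q')(-3), A), 2) = Pow(Add(-8, 32), 2) = Pow(24, 2) = 576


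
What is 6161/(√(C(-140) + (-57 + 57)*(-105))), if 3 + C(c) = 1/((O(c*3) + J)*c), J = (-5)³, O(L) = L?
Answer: -61610*I*√174649937/228899 ≈ -3557.1*I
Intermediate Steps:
J = -125
C(c) = -3 + 1/(c*(-125 + 3*c)) (C(c) = -3 + 1/((c*3 - 125)*c) = -3 + 1/((3*c - 125)*c) = -3 + 1/((-125 + 3*c)*c) = -3 + 1/(c*(-125 + 3*c)))
6161/(√(C(-140) + (-57 + 57)*(-105))) = 6161/(√((1 - 9*(-140)² + 375*(-140))/((-140)*(-125 + 3*(-140))) + (-57 + 57)*(-105))) = 6161/(√(-(1 - 9*19600 - 52500)/(140*(-125 - 420)) + 0*(-105))) = 6161/(√(-1/140*(1 - 176400 - 52500)/(-545) + 0)) = 6161/(√(-1/140*(-1/545)*(-228899) + 0)) = 6161/(√(-228899/76300 + 0)) = 6161/(√(-228899/76300)) = 6161/((I*√174649937/7630)) = 6161*(-10*I*√174649937/228899) = -61610*I*√174649937/228899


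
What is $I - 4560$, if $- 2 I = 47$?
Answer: $- \frac{9167}{2} \approx -4583.5$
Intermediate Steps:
$I = - \frac{47}{2}$ ($I = \left(- \frac{1}{2}\right) 47 = - \frac{47}{2} \approx -23.5$)
$I - 4560 = - \frac{47}{2} - 4560 = - \frac{9167}{2}$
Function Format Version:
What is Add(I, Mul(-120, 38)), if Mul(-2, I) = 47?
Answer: Rational(-9167, 2) ≈ -4583.5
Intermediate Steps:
I = Rational(-47, 2) (I = Mul(Rational(-1, 2), 47) = Rational(-47, 2) ≈ -23.500)
Add(I, Mul(-120, 38)) = Add(Rational(-47, 2), Mul(-120, 38)) = Add(Rational(-47, 2), -4560) = Rational(-9167, 2)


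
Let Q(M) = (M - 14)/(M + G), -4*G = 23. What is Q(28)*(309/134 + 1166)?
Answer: 4383484/5963 ≈ 735.11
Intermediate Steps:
G = -23/4 (G = -¼*23 = -23/4 ≈ -5.7500)
Q(M) = (-14 + M)/(-23/4 + M) (Q(M) = (M - 14)/(M - 23/4) = (-14 + M)/(-23/4 + M))
Q(28)*(309/134 + 1166) = (4*(-14 + 28)/(-23 + 4*28))*(309/134 + 1166) = (4*14/(-23 + 112))*(309*(1/134) + 1166) = (4*14/89)*(309/134 + 1166) = (4*(1/89)*14)*(156553/134) = (56/89)*(156553/134) = 4383484/5963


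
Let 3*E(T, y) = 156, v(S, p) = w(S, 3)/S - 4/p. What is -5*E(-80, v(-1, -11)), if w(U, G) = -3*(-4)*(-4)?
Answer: -260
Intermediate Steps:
w(U, G) = -48 (w(U, G) = 12*(-4) = -48)
v(S, p) = -48/S - 4/p
E(T, y) = 52 (E(T, y) = (⅓)*156 = 52)
-5*E(-80, v(-1, -11)) = -5*52 = -260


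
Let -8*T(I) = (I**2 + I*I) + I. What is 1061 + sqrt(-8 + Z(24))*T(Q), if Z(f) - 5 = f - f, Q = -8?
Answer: 1061 - 15*I*sqrt(3) ≈ 1061.0 - 25.981*I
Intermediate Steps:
Z(f) = 5 (Z(f) = 5 + (f - f) = 5 + 0 = 5)
T(I) = -I**2/4 - I/8 (T(I) = -((I**2 + I*I) + I)/8 = -((I**2 + I**2) + I)/8 = -(2*I**2 + I)/8 = -(I + 2*I**2)/8 = -I**2/4 - I/8)
1061 + sqrt(-8 + Z(24))*T(Q) = 1061 + sqrt(-8 + 5)*(-1/8*(-8)*(1 + 2*(-8))) = 1061 + sqrt(-3)*(-1/8*(-8)*(1 - 16)) = 1061 + (I*sqrt(3))*(-1/8*(-8)*(-15)) = 1061 + (I*sqrt(3))*(-15) = 1061 - 15*I*sqrt(3)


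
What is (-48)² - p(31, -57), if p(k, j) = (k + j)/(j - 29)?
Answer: 99059/43 ≈ 2303.7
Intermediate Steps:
p(k, j) = (j + k)/(-29 + j)
(-48)² - p(31, -57) = (-48)² - (-57 + 31)/(-29 - 57) = 2304 - (-26)/(-86) = 2304 - (-1)*(-26)/86 = 2304 - 1*13/43 = 2304 - 13/43 = 99059/43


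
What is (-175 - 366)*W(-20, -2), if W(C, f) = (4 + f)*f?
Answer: 2164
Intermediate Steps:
W(C, f) = f*(4 + f)
(-175 - 366)*W(-20, -2) = (-175 - 366)*(-2*(4 - 2)) = -(-1082)*2 = -541*(-4) = 2164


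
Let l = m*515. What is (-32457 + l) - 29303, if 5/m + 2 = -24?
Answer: -1608335/26 ≈ -61859.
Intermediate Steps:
m = -5/26 (m = 5/(-2 - 24) = 5/(-26) = 5*(-1/26) = -5/26 ≈ -0.19231)
l = -2575/26 (l = -5/26*515 = -2575/26 ≈ -99.038)
(-32457 + l) - 29303 = (-32457 - 2575/26) - 29303 = -846457/26 - 29303 = -1608335/26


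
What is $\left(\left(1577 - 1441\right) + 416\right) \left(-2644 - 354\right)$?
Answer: $-1654896$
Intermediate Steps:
$\left(\left(1577 - 1441\right) + 416\right) \left(-2644 - 354\right) = \left(136 + 416\right) \left(-2998\right) = 552 \left(-2998\right) = -1654896$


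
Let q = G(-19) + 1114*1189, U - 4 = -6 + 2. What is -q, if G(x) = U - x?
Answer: -1324565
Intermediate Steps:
U = 0 (U = 4 + (-6 + 2) = 4 - 4 = 0)
G(x) = -x (G(x) = 0 - x = -x)
q = 1324565 (q = -1*(-19) + 1114*1189 = 19 + 1324546 = 1324565)
-q = -1*1324565 = -1324565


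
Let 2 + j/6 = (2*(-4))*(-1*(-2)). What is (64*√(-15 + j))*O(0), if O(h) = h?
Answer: 0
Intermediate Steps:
j = -108 (j = -12 + 6*((2*(-4))*(-1*(-2))) = -12 + 6*(-8*2) = -12 + 6*(-16) = -12 - 96 = -108)
(64*√(-15 + j))*O(0) = (64*√(-15 - 108))*0 = (64*√(-123))*0 = (64*(I*√123))*0 = (64*I*√123)*0 = 0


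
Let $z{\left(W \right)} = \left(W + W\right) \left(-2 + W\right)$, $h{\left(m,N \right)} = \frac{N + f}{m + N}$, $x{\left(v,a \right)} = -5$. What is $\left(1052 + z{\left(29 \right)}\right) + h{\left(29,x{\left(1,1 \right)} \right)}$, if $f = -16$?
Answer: $\frac{20937}{8} \approx 2617.1$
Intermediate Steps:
$h{\left(m,N \right)} = \frac{-16 + N}{N + m}$ ($h{\left(m,N \right)} = \frac{N - 16}{m + N} = \frac{-16 + N}{N + m}$)
$z{\left(W \right)} = 2 W \left(-2 + W\right)$
$\left(1052 + z{\left(29 \right)}\right) + h{\left(29,x{\left(1,1 \right)} \right)} = \left(1052 + 2 \cdot 29 \left(-2 + 29\right)\right) + \frac{-16 - 5}{-5 + 29} = \left(1052 + 2 \cdot 29 \cdot 27\right) + \frac{1}{24} \left(-21\right) = \left(1052 + 1566\right) + \frac{1}{24} \left(-21\right) = 2618 - \frac{7}{8} = \frac{20937}{8}$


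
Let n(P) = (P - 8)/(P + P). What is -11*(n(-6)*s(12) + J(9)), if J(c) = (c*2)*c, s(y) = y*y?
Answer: -3630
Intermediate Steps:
s(y) = y²
J(c) = 2*c² (J(c) = (2*c)*c = 2*c²)
n(P) = (-8 + P)/(2*P) (n(P) = (-8 + P)/((2*P)) = (-8 + P)*(1/(2*P)) = (-8 + P)/(2*P))
-11*(n(-6)*s(12) + J(9)) = -11*(((½)*(-8 - 6)/(-6))*12² + 2*9²) = -11*(((½)*(-⅙)*(-14))*144 + 2*81) = -11*((7/6)*144 + 162) = -11*(168 + 162) = -11*330 = -3630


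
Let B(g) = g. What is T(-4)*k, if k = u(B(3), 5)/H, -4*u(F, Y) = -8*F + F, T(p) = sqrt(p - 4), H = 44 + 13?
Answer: 7*I*sqrt(2)/38 ≈ 0.26051*I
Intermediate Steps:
H = 57
T(p) = sqrt(-4 + p)
u(F, Y) = 7*F/4 (u(F, Y) = -(-8*F + F)/4 = -(-7)*F/4 = 7*F/4)
k = 7/76 (k = ((7/4)*3)/57 = (21/4)*(1/57) = 7/76 ≈ 0.092105)
T(-4)*k = sqrt(-4 - 4)*(7/76) = sqrt(-8)*(7/76) = (2*I*sqrt(2))*(7/76) = 7*I*sqrt(2)/38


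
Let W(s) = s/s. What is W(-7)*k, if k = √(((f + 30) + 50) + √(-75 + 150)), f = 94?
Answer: √(174 + 5*√3) ≈ 13.515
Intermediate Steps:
W(s) = 1
k = √(174 + 5*√3) (k = √(((94 + 30) + 50) + √(-75 + 150)) = √((124 + 50) + √75) = √(174 + 5*√3) ≈ 13.515)
W(-7)*k = 1*√(174 + 5*√3) = √(174 + 5*√3)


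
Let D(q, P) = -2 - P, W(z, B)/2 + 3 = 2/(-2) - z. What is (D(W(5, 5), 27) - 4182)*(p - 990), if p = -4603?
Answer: 23552123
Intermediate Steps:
W(z, B) = -8 - 2*z (W(z, B) = -6 + 2*(2/(-2) - z) = -6 + 2*(2*(-½) - z) = -6 + 2*(-1 - z) = -6 + (-2 - 2*z) = -8 - 2*z)
(D(W(5, 5), 27) - 4182)*(p - 990) = ((-2 - 1*27) - 4182)*(-4603 - 990) = ((-2 - 27) - 4182)*(-5593) = (-29 - 4182)*(-5593) = -4211*(-5593) = 23552123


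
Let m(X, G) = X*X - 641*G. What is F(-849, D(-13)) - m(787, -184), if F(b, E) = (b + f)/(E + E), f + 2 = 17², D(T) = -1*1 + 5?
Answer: -2949533/4 ≈ -7.3738e+5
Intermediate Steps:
D(T) = 4 (D(T) = -1 + 5 = 4)
f = 287 (f = -2 + 17² = -2 + 289 = 287)
m(X, G) = X² - 641*G
F(b, E) = (287 + b)/(2*E) (F(b, E) = (b + 287)/(E + E) = (287 + b)/((2*E)) = (287 + b)*(1/(2*E)) = (287 + b)/(2*E))
F(-849, D(-13)) - m(787, -184) = (½)*(287 - 849)/4 - (787² - 641*(-184)) = (½)*(¼)*(-562) - (619369 + 117944) = -281/4 - 1*737313 = -281/4 - 737313 = -2949533/4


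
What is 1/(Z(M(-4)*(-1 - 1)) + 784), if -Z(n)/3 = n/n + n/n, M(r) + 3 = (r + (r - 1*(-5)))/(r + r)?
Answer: 1/778 ≈ 0.0012853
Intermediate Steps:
M(r) = -3 + (5 + 2*r)/(2*r) (M(r) = -3 + (r + (r - 1*(-5)))/(r + r) = -3 + (r + (r + 5))/((2*r)) = -3 + (r + (5 + r))*(1/(2*r)) = -3 + (5 + 2*r)*(1/(2*r)) = -3 + (5 + 2*r)/(2*r))
Z(n) = -6 (Z(n) = -3*(n/n + n/n) = -3*(1 + 1) = -3*2 = -6)
1/(Z(M(-4)*(-1 - 1)) + 784) = 1/(-6 + 784) = 1/778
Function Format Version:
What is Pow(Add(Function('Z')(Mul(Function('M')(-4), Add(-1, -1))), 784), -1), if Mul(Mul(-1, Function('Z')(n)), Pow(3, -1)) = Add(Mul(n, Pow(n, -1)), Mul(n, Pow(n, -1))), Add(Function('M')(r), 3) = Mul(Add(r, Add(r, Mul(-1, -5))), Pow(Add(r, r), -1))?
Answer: Rational(1, 778) ≈ 0.0012853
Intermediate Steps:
Function('M')(r) = Add(-3, Mul(Rational(1, 2), Pow(r, -1), Add(5, Mul(2, r)))) (Function('M')(r) = Add(-3, Mul(Add(r, Add(r, Mul(-1, -5))), Pow(Add(r, r), -1))) = Add(-3, Mul(Add(r, Add(r, 5)), Pow(Mul(2, r), -1))) = Add(-3, Mul(Add(r, Add(5, r)), Mul(Rational(1, 2), Pow(r, -1)))) = Add(-3, Mul(Add(5, Mul(2, r)), Mul(Rational(1, 2), Pow(r, -1)))) = Add(-3, Mul(Rational(1, 2), Pow(r, -1), Add(5, Mul(2, r)))))
Function('Z')(n) = -6 (Function('Z')(n) = Mul(-3, Add(Mul(n, Pow(n, -1)), Mul(n, Pow(n, -1)))) = Mul(-3, Add(1, 1)) = Mul(-3, 2) = -6)
Pow(Add(Function('Z')(Mul(Function('M')(-4), Add(-1, -1))), 784), -1) = Pow(Add(-6, 784), -1) = Pow(778, -1) = Rational(1, 778)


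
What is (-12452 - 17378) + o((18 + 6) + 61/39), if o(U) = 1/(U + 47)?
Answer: -84418861/2830 ≈ -29830.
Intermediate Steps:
o(U) = 1/(47 + U)
(-12452 - 17378) + o((18 + 6) + 61/39) = (-12452 - 17378) + 1/(47 + ((18 + 6) + 61/39)) = -29830 + 1/(47 + (24 + 61*(1/39))) = -29830 + 1/(47 + (24 + 61/39)) = -29830 + 1/(47 + 997/39) = -29830 + 1/(2830/39) = -29830 + 39/2830 = -84418861/2830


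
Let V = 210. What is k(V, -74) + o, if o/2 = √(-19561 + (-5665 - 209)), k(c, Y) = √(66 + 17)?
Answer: √83 + 2*I*√25435 ≈ 9.1104 + 318.97*I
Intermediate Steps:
k(c, Y) = √83
o = 2*I*√25435 (o = 2*√(-19561 + (-5665 - 209)) = 2*√(-19561 - 5874) = 2*√(-25435) = 2*(I*√25435) = 2*I*√25435 ≈ 318.97*I)
k(V, -74) + o = √83 + 2*I*√25435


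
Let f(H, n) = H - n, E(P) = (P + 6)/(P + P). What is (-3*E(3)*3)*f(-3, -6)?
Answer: -81/2 ≈ -40.500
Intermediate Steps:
E(P) = (6 + P)/(2*P) (E(P) = (6 + P)/((2*P)) = (6 + P)*(1/(2*P)) = (6 + P)/(2*P))
(-3*E(3)*3)*f(-3, -6) = (-3*(½)*(6 + 3)/3*3)*(-3 - 1*(-6)) = (-3*(½)*(⅓)*9*3)*(-3 + 6) = -9*3/2*3 = -3*9/2*3 = -27/2*3 = -81/2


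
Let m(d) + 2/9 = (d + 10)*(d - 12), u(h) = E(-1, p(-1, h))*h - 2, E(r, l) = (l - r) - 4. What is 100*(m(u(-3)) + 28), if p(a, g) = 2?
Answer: -83900/9 ≈ -9322.2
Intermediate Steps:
E(r, l) = -4 + l - r
u(h) = -2 - h (u(h) = (-4 + 2 - 1*(-1))*h - 2 = (-4 + 2 + 1)*h - 2 = -h - 2 = -2 - h)
m(d) = -2/9 + (-12 + d)*(10 + d) (m(d) = -2/9 + (d + 10)*(d - 12) = -2/9 + (10 + d)*(-12 + d) = -2/9 + (-12 + d)*(10 + d))
100*(m(u(-3)) + 28) = 100*((-1082/9 + (-2 - 1*(-3))² - 2*(-2 - 1*(-3))) + 28) = 100*((-1082/9 + (-2 + 3)² - 2*(-2 + 3)) + 28) = 100*((-1082/9 + 1² - 2*1) + 28) = 100*((-1082/9 + 1 - 2) + 28) = 100*(-1091/9 + 28) = 100*(-839/9) = -83900/9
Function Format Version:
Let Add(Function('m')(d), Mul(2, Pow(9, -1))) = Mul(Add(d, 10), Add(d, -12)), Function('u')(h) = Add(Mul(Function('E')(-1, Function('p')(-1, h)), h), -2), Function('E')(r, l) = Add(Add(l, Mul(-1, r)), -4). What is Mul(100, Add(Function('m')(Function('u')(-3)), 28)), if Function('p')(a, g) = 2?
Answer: Rational(-83900, 9) ≈ -9322.2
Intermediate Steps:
Function('E')(r, l) = Add(-4, l, Mul(-1, r))
Function('u')(h) = Add(-2, Mul(-1, h)) (Function('u')(h) = Add(Mul(Add(-4, 2, Mul(-1, -1)), h), -2) = Add(Mul(Add(-4, 2, 1), h), -2) = Add(Mul(-1, h), -2) = Add(-2, Mul(-1, h)))
Function('m')(d) = Add(Rational(-2, 9), Mul(Add(-12, d), Add(10, d))) (Function('m')(d) = Add(Rational(-2, 9), Mul(Add(d, 10), Add(d, -12))) = Add(Rational(-2, 9), Mul(Add(10, d), Add(-12, d))) = Add(Rational(-2, 9), Mul(Add(-12, d), Add(10, d))))
Mul(100, Add(Function('m')(Function('u')(-3)), 28)) = Mul(100, Add(Add(Rational(-1082, 9), Pow(Add(-2, Mul(-1, -3)), 2), Mul(-2, Add(-2, Mul(-1, -3)))), 28)) = Mul(100, Add(Add(Rational(-1082, 9), Pow(Add(-2, 3), 2), Mul(-2, Add(-2, 3))), 28)) = Mul(100, Add(Add(Rational(-1082, 9), Pow(1, 2), Mul(-2, 1)), 28)) = Mul(100, Add(Add(Rational(-1082, 9), 1, -2), 28)) = Mul(100, Add(Rational(-1091, 9), 28)) = Mul(100, Rational(-839, 9)) = Rational(-83900, 9)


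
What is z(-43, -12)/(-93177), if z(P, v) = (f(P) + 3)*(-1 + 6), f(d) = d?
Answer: 200/93177 ≈ 0.0021465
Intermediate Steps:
z(P, v) = 15 + 5*P (z(P, v) = (P + 3)*(-1 + 6) = (3 + P)*5 = 15 + 5*P)
z(-43, -12)/(-93177) = (15 + 5*(-43))/(-93177) = (15 - 215)*(-1/93177) = -200*(-1/93177) = 200/93177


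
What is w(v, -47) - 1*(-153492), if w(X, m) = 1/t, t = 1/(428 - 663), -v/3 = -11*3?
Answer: 153257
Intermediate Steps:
v = 99 (v = -(-33)*3 = -3*(-33) = 99)
t = -1/235 (t = 1/(-235) = -1/235 ≈ -0.0042553)
w(X, m) = -235 (w(X, m) = 1/(-1/235) = -235)
w(v, -47) - 1*(-153492) = -235 - 1*(-153492) = -235 + 153492 = 153257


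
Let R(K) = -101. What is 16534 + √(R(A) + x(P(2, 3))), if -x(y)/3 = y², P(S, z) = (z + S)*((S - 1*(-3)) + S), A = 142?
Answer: 16534 + 8*I*√59 ≈ 16534.0 + 61.449*I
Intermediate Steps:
P(S, z) = (3 + 2*S)*(S + z) (P(S, z) = (S + z)*((S + 3) + S) = (S + z)*((3 + S) + S) = (S + z)*(3 + 2*S) = (3 + 2*S)*(S + z))
x(y) = -3*y²
16534 + √(R(A) + x(P(2, 3))) = 16534 + √(-101 - 3*(2*2² + 3*2 + 3*3 + 2*2*3)²) = 16534 + √(-101 - 3*(2*4 + 6 + 9 + 12)²) = 16534 + √(-101 - 3*(8 + 6 + 9 + 12)²) = 16534 + √(-101 - 3*35²) = 16534 + √(-101 - 3*1225) = 16534 + √(-101 - 3675) = 16534 + √(-3776) = 16534 + 8*I*√59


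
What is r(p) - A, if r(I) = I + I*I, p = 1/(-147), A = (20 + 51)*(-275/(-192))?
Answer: -140647919/1382976 ≈ -101.70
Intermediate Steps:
A = 19525/192 (A = 71*(-275*(-1/192)) = 71*(275/192) = 19525/192 ≈ 101.69)
p = -1/147 ≈ -0.0068027
r(I) = I + I²
r(p) - A = -(1 - 1/147)/147 - 1*19525/192 = -1/147*146/147 - 19525/192 = -146/21609 - 19525/192 = -140647919/1382976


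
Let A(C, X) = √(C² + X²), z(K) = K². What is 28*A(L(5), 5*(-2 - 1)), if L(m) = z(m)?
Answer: 140*√34 ≈ 816.33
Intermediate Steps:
L(m) = m²
28*A(L(5), 5*(-2 - 1)) = 28*√((5²)² + (5*(-2 - 1))²) = 28*√(25² + (5*(-3))²) = 28*√(625 + (-15)²) = 28*√(625 + 225) = 28*√850 = 28*(5*√34) = 140*√34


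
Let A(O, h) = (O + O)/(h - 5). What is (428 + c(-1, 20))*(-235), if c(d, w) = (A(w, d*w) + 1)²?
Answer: -503323/5 ≈ -1.0066e+5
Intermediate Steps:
A(O, h) = 2*O/(-5 + h) (A(O, h) = (2*O)/(-5 + h) = 2*O/(-5 + h))
c(d, w) = (1 + 2*w/(-5 + d*w))² (c(d, w) = (2*w/(-5 + d*w) + 1)² = (1 + 2*w/(-5 + d*w))²)
(428 + c(-1, 20))*(-235) = (428 + (-5 + 2*20 - 1*20)²/(-5 - 1*20)²)*(-235) = (428 + (-5 + 40 - 20)²/(-5 - 20)²)*(-235) = (428 + 15²/(-25)²)*(-235) = (428 + (1/625)*225)*(-235) = (428 + 9/25)*(-235) = (10709/25)*(-235) = -503323/5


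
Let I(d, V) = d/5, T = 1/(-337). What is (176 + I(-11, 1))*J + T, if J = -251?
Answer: -73506108/1685 ≈ -43624.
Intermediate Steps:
T = -1/337 ≈ -0.0029674
I(d, V) = d/5 (I(d, V) = d*(⅕) = d/5)
(176 + I(-11, 1))*J + T = (176 + (⅕)*(-11))*(-251) - 1/337 = (176 - 11/5)*(-251) - 1/337 = (869/5)*(-251) - 1/337 = -218119/5 - 1/337 = -73506108/1685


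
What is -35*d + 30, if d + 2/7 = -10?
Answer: 390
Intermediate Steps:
d = -72/7 (d = -2/7 - 10 = -72/7 ≈ -10.286)
-35*d + 30 = -35*(-72/7) + 30 = 360 + 30 = 390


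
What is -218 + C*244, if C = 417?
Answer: 101530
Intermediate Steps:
-218 + C*244 = -218 + 417*244 = -218 + 101748 = 101530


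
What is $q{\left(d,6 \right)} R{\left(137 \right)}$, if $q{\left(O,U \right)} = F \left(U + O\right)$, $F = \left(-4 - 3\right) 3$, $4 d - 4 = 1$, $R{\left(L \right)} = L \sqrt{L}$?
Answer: $- \frac{83433 \sqrt{137}}{4} \approx -2.4414 \cdot 10^{5}$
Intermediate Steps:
$R{\left(L \right)} = L^{\frac{3}{2}}$
$d = \frac{5}{4}$ ($d = 1 + \frac{1}{4} \cdot 1 = 1 + \frac{1}{4} = \frac{5}{4} \approx 1.25$)
$F = -21$ ($F = \left(-7\right) 3 = -21$)
$q{\left(O,U \right)} = - 21 O - 21 U$ ($q{\left(O,U \right)} = - 21 \left(U + O\right) = - 21 \left(O + U\right) = - 21 O - 21 U$)
$q{\left(d,6 \right)} R{\left(137 \right)} = \left(\left(-21\right) \frac{5}{4} - 126\right) 137^{\frac{3}{2}} = \left(- \frac{105}{4} - 126\right) 137 \sqrt{137} = - \frac{609 \cdot 137 \sqrt{137}}{4} = - \frac{83433 \sqrt{137}}{4}$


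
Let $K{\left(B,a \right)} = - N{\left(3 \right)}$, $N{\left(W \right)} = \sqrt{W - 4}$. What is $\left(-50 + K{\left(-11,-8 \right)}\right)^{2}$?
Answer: $\left(50 + i\right)^{2} \approx 2499.0 + 100.0 i$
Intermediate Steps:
$N{\left(W \right)} = \sqrt{-4 + W}$
$K{\left(B,a \right)} = - i$ ($K{\left(B,a \right)} = - \sqrt{-4 + 3} = - \sqrt{-1} = - i$)
$\left(-50 + K{\left(-11,-8 \right)}\right)^{2} = \left(-50 - i\right)^{2}$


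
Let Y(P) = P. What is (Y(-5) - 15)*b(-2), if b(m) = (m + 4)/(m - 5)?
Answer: 40/7 ≈ 5.7143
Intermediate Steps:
b(m) = (4 + m)/(-5 + m)
(Y(-5) - 15)*b(-2) = (-5 - 15)*((4 - 2)/(-5 - 2)) = -20*2/(-7) = -(-20)*2/7 = -20*(-2/7) = 40/7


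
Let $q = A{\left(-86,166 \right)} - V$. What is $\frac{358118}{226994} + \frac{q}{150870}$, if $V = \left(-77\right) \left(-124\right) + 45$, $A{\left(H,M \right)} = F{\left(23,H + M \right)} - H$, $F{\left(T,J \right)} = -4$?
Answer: $\frac{25935161363}{17123292390} \approx 1.5146$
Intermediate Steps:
$A{\left(H,M \right)} = -4 - H$
$V = 9593$ ($V = 9548 + 45 = 9593$)
$q = -9511$ ($q = \left(-4 - -86\right) - 9593 = \left(-4 + 86\right) - 9593 = 82 - 9593 = -9511$)
$\frac{358118}{226994} + \frac{q}{150870} = \frac{358118}{226994} - \frac{9511}{150870} = 358118 \cdot \frac{1}{226994} - \frac{9511}{150870} = \frac{179059}{113497} - \frac{9511}{150870} = \frac{25935161363}{17123292390}$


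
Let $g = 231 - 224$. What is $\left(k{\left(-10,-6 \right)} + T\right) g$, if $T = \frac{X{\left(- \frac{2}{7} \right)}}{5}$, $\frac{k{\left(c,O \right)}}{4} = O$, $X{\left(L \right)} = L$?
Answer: $- \frac{842}{5} \approx -168.4$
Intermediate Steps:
$k{\left(c,O \right)} = 4 O$
$T = - \frac{2}{35}$ ($T = \frac{\left(-2\right) \frac{1}{7}}{5} = \frac{1}{5} \left(- \frac{2}{7}\right) = - \frac{2}{35} \approx -0.057143$)
$g = 7$
$\left(k{\left(-10,-6 \right)} + T\right) g = \left(4 \left(-6\right) - \frac{2}{35}\right) 7 = \left(-24 - \frac{2}{35}\right) 7 = \left(- \frac{842}{35}\right) 7 = - \frac{842}{5}$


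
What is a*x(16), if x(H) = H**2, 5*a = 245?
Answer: 12544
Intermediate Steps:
a = 49 (a = (1/5)*245 = 49)
a*x(16) = 49*16**2 = 49*256 = 12544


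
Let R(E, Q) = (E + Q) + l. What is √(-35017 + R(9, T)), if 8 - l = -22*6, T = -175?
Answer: I*√35043 ≈ 187.2*I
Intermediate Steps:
l = 140 (l = 8 - (-22)*6 = 8 - 1*(-132) = 8 + 132 = 140)
R(E, Q) = 140 + E + Q (R(E, Q) = (E + Q) + 140 = 140 + E + Q)
√(-35017 + R(9, T)) = √(-35017 + (140 + 9 - 175)) = √(-35017 - 26) = √(-35043) = I*√35043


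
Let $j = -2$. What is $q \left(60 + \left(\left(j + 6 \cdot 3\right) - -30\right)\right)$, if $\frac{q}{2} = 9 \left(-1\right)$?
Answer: $-1908$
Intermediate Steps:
$q = -18$ ($q = 2 \cdot 9 \left(-1\right) = 2 \left(-9\right) = -18$)
$q \left(60 + \left(\left(j + 6 \cdot 3\right) - -30\right)\right) = - 18 \left(60 + \left(\left(-2 + 6 \cdot 3\right) - -30\right)\right) = - 18 \left(60 + \left(\left(-2 + 18\right) + 30\right)\right) = - 18 \left(60 + \left(16 + 30\right)\right) = - 18 \left(60 + 46\right) = \left(-18\right) 106 = -1908$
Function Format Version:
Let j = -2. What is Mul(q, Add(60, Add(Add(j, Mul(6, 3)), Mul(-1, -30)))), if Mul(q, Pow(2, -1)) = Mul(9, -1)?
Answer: -1908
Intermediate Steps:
q = -18 (q = Mul(2, Mul(9, -1)) = Mul(2, -9) = -18)
Mul(q, Add(60, Add(Add(j, Mul(6, 3)), Mul(-1, -30)))) = Mul(-18, Add(60, Add(Add(-2, Mul(6, 3)), Mul(-1, -30)))) = Mul(-18, Add(60, Add(Add(-2, 18), 30))) = Mul(-18, Add(60, Add(16, 30))) = Mul(-18, Add(60, 46)) = Mul(-18, 106) = -1908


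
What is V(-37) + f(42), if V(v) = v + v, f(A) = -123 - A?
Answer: -239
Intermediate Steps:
V(v) = 2*v
V(-37) + f(42) = 2*(-37) + (-123 - 1*42) = -74 + (-123 - 42) = -74 - 165 = -239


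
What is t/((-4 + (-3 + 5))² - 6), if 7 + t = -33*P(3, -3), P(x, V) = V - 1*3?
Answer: -191/2 ≈ -95.500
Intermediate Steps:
P(x, V) = -3 + V (P(x, V) = V - 3 = -3 + V)
t = 191 (t = -7 - 33*(-3 - 3) = -7 - 33*(-6) = -7 + 198 = 191)
t/((-4 + (-3 + 5))² - 6) = 191/((-4 + (-3 + 5))² - 6) = 191/((-4 + 2)² - 6) = 191/((-2)² - 6) = 191/(4 - 6) = 191/(-2) = 191*(-½) = -191/2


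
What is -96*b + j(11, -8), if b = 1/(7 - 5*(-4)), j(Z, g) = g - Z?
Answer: -203/9 ≈ -22.556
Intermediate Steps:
b = 1/27 (b = 1/(7 + 20) = 1/27 ≈ 0.037037)
-96*b + j(11, -8) = -96*1/27 + (-8 - 1*11) = -32/9 + (-8 - 11) = -32/9 - 19 = -203/9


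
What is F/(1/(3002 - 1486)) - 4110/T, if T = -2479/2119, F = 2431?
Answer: 9144805774/2479 ≈ 3.6889e+6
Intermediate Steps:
T = -2479/2119 (T = -2479*1/2119 = -2479/2119 ≈ -1.1699)
F/(1/(3002 - 1486)) - 4110/T = 2431/(1/(3002 - 1486)) - 4110/(-2479/2119) = 2431/(1/1516) - 4110*(-2119/2479) = 2431/(1/1516) + 8709090/2479 = 2431*1516 + 8709090/2479 = 3685396 + 8709090/2479 = 9144805774/2479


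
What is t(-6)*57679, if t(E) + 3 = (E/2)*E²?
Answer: -6402369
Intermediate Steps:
t(E) = -3 + E³/2 (t(E) = -3 + (E/2)*E² = -3 + E³/2)
t(-6)*57679 = (-3 + (½)*(-6)³)*57679 = (-3 + (½)*(-216))*57679 = (-3 - 108)*57679 = -111*57679 = -6402369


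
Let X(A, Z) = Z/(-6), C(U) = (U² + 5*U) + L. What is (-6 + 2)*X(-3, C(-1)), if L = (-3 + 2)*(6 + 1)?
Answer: -22/3 ≈ -7.3333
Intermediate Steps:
L = -7 (L = -1*7 = -7)
C(U) = -7 + U² + 5*U (C(U) = (U² + 5*U) - 7 = -7 + U² + 5*U)
X(A, Z) = -Z/6 (X(A, Z) = Z*(-⅙) = -Z/6)
(-6 + 2)*X(-3, C(-1)) = (-6 + 2)*(-(-7 + (-1)² + 5*(-1))/6) = -(-2)*(-7 + 1 - 5)/3 = -(-2)*(-11)/3 = -4*11/6 = -22/3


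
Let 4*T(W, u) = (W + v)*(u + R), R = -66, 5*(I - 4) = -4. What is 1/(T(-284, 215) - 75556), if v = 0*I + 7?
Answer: -4/343497 ≈ -1.1645e-5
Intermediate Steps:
I = 16/5 (I = 4 + (1/5)*(-4) = 4 - 4/5 = 16/5 ≈ 3.2000)
v = 7 (v = 0*(16/5) + 7 = 0 + 7 = 7)
T(W, u) = (-66 + u)*(7 + W)/4 (T(W, u) = ((W + 7)*(u - 66))/4 = ((7 + W)*(-66 + u))/4 = ((-66 + u)*(7 + W))/4 = (-66 + u)*(7 + W)/4)
1/(T(-284, 215) - 75556) = 1/((-231/2 - 33/2*(-284) + (7/4)*215 + (1/4)*(-284)*215) - 75556) = 1/((-231/2 + 4686 + 1505/4 - 15265) - 75556) = 1/(-41273/4 - 75556) = 1/(-343497/4) = -4/343497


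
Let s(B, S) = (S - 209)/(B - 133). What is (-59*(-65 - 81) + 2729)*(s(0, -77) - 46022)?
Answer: -3654022080/7 ≈ -5.2200e+8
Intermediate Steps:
s(B, S) = (-209 + S)/(-133 + B)
(-59*(-65 - 81) + 2729)*(s(0, -77) - 46022) = (-59*(-65 - 81) + 2729)*((-209 - 77)/(-133 + 0) - 46022) = (-59*(-146) + 2729)*(-286/(-133) - 46022) = (8614 + 2729)*(-1/133*(-286) - 46022) = 11343*(286/133 - 46022) = 11343*(-6120640/133) = -3654022080/7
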